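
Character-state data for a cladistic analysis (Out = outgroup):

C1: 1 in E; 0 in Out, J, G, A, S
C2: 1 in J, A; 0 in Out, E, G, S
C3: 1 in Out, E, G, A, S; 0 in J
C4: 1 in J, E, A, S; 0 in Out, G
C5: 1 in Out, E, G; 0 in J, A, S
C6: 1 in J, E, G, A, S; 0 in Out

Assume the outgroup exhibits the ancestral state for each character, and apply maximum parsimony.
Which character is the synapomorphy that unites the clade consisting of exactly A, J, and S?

C5

Character polarity is set by the outgroup: the derived state is whichever differs from the outgroup's state, so for C3, C5 the derived state is '0', and for the remaining characters it is '1'.
C1 (derived state '1') is unique to E (autapomorphy; uninformative for grouping).
C2: derived state '1' in A and J only — synapomorphy for {A, J}.
C3: derived state '0' in J only — an autapomorphy, so it tells us nothing about relationships among taxa.
C4 (derived state '1') is shared by A, E, J, and S — a synapomorphy uniting that clade.
C5: derived state '0' in A, J, and S only — synapomorphy for {A, J, S}.
C6 (derived state '1') is shared by all ingroup taxa — unites the whole ingroup.
Most parsimonious ingroup topology: ((((J,A),S),E),G).
The clade {A, J, S} is supported by C5: its derived state '0' occurs in exactly those taxa and in no other taxon (including the outgroup).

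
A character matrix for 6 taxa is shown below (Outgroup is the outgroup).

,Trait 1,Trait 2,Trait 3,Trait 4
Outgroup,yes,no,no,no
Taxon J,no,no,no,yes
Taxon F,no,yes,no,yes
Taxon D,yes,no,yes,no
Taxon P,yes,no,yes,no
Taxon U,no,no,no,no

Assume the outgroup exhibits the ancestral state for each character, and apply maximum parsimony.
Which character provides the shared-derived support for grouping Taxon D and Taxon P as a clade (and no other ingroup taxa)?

Character polarity is set by the outgroup: the derived state is whichever differs from the outgroup's state, so for Trait 1 the derived state is 'no', and for the remaining characters it is 'yes'.
Trait 1: derived state 'no' in Taxon F, Taxon J, and Taxon U only — synapomorphy for {Taxon F, Taxon J, Taxon U}.
Trait 2: derived state 'yes' in Taxon F only — an autapomorphy, so it tells us nothing about relationships among taxa.
Trait 3: derived state 'yes' in Taxon D and Taxon P only — synapomorphy for {Taxon D, Taxon P}.
Only Taxon F and Taxon J show the derived state 'yes' for Trait 4, supporting them as a clade.
Most parsimonious ingroup topology: (((Taxon J,Taxon F),Taxon U),(Taxon D,Taxon P)).
The clade {Taxon D, Taxon P} is supported by Trait 3: its derived state 'yes' occurs in exactly those taxa and in no other taxon (including the outgroup).

Trait 3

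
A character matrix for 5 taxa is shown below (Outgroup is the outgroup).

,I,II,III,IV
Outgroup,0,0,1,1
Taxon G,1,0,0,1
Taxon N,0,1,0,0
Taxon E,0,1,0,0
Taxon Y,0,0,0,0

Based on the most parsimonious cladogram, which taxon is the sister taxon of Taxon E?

Taxon N

Character polarity is set by the outgroup: the derived state is whichever differs from the outgroup's state, so for III, IV the derived state is '0', and for the remaining characters it is '1'.
I: derived state '1' in Taxon G only — an autapomorphy, so it tells us nothing about relationships among taxa.
II: derived state '1' in Taxon E and Taxon N only — synapomorphy for {Taxon E, Taxon N}.
III (derived state '0') is shared by all ingroup taxa — unites the whole ingroup.
IV: derived state '0' in Taxon E, Taxon N, and Taxon Y only — synapomorphy for {Taxon E, Taxon N, Taxon Y}.
Most parsimonious ingroup topology: (Taxon G,((Taxon N,Taxon E),Taxon Y)).
Taxon E and Taxon N form a cherry on this tree, so they are sister taxa.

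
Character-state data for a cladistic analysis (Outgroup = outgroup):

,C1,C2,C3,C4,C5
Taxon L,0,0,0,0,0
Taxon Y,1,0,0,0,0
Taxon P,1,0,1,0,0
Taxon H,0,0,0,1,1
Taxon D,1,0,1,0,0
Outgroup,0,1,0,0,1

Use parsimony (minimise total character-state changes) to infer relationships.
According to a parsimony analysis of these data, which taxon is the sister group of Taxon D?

Taxon P

Character polarity is set by the outgroup: the derived state is whichever differs from the outgroup's state, so for C2, C5 the derived state is '0', and for the remaining characters it is '1'.
Only Taxon D, Taxon P, and Taxon Y show the derived state '1' for C1, supporting them as a clade.
C2 (derived state '0') is shared by all ingroup taxa — unites the whole ingroup.
C3 (derived state '1') is shared by Taxon D and Taxon P — a synapomorphy uniting that clade.
C4: derived state '1' in Taxon H only — an autapomorphy, so it tells us nothing about relationships among taxa.
C5: derived state '0' in Taxon D, Taxon L, Taxon P, and Taxon Y only — synapomorphy for {Taxon D, Taxon L, Taxon P, Taxon Y}.
Most parsimonious ingroup topology: ((((Taxon P,Taxon D),Taxon Y),Taxon L),Taxon H).
Taxon D and Taxon P form a cherry on this tree, so they are sister taxa.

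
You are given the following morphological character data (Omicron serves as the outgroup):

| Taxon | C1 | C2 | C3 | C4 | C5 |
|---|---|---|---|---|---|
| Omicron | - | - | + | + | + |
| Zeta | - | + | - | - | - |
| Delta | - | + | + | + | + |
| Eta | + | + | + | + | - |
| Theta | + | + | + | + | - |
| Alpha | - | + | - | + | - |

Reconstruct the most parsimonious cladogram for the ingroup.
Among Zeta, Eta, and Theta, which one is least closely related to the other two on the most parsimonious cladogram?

Zeta

Character polarity is set by the outgroup: the derived state is whichever differs from the outgroup's state, so for C3, C4, C5 the derived state is '-', and for the remaining characters it is '+'.
C1: derived state '+' in Eta and Theta only — synapomorphy for {Eta, Theta}.
C2 (derived state '+') is shared by all ingroup taxa — unites the whole ingroup.
C3: derived state '-' in Alpha and Zeta only — synapomorphy for {Alpha, Zeta}.
C4 (derived state '-') is unique to Zeta (autapomorphy; uninformative for grouping).
C5: derived state '-' in Alpha, Eta, Theta, and Zeta only — synapomorphy for {Alpha, Eta, Theta, Zeta}.
Most parsimonious ingroup topology: (((Zeta,Alpha),(Eta,Theta)),Delta).
Eta and Theta share a more recent common ancestor with each other than either does with Zeta, so Zeta is the least closely related of the three.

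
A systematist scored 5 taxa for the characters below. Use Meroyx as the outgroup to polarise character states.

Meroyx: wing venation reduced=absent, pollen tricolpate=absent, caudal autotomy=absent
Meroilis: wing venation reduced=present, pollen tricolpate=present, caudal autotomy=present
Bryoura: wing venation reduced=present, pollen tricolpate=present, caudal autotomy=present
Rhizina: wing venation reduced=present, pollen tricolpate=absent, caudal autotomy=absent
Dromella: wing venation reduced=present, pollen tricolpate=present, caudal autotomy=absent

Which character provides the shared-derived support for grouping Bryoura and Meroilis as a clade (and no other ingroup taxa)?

The outgroup has state 'absent' for every character, so 'present' is the derived state throughout.
All ingroup taxa share the derived state 'present' for wing venation reduced; it defines the ingroup but does not resolve relationships within it.
Only Bryoura, Dromella, and Meroilis show the derived state 'present' for pollen tricolpate, supporting them as a clade.
caudal autotomy (derived state 'present') is shared by Bryoura and Meroilis — a synapomorphy uniting that clade.
Most parsimonious ingroup topology: (((Meroilis,Bryoura),Dromella),Rhizina).
The clade {Bryoura, Meroilis} is supported by caudal autotomy: its derived state 'present' occurs in exactly those taxa and in no other taxon (including the outgroup).

caudal autotomy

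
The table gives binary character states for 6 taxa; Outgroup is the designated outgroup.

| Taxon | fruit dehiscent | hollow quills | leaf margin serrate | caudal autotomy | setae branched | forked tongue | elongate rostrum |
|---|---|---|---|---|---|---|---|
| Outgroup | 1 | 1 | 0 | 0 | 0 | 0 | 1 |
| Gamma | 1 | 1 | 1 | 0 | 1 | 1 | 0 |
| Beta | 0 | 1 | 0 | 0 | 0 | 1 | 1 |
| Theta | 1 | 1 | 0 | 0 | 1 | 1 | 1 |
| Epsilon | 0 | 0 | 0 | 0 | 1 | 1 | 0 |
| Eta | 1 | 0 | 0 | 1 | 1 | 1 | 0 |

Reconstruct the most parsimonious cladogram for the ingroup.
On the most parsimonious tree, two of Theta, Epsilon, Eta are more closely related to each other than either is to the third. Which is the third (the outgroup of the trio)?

Theta

Character polarity is set by the outgroup: the derived state is whichever differs from the outgroup's state, so for fruit dehiscent, hollow quills, elongate rostrum the derived state is '0', and for the remaining characters it is '1'.
fruit dehiscent (state '0') occurs in Beta and Epsilon but conflicts with the nesting implied by the other characters — most parsimoniously interpreted as homoplasy.
hollow quills (derived state '0') is shared by Epsilon and Eta — a synapomorphy uniting that clade.
leaf margin serrate (derived state '1') is unique to Gamma (autapomorphy; uninformative for grouping).
caudal autotomy: derived state '1' in Eta only — an autapomorphy, so it tells us nothing about relationships among taxa.
setae branched (derived state '1') is shared by Epsilon, Eta, Gamma, and Theta — a synapomorphy uniting that clade.
All ingroup taxa share the derived state '1' for forked tongue; it defines the ingroup but does not resolve relationships within it.
elongate rostrum (derived state '0') is shared by Epsilon, Eta, and Gamma — a synapomorphy uniting that clade.
Most parsimonious ingroup topology: (((Gamma,(Epsilon,Eta)),Theta),Beta).
Eta and Epsilon share a more recent common ancestor with each other than either does with Theta, so Theta is the least closely related of the three.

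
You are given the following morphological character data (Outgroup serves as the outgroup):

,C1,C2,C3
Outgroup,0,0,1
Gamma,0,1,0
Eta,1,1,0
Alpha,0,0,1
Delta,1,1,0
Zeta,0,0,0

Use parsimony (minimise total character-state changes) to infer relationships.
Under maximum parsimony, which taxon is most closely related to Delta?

Character polarity is set by the outgroup: the derived state is whichever differs from the outgroup's state, so for C3 the derived state is '0', and for the remaining characters it is '1'.
C1: derived state '1' in Delta and Eta only — synapomorphy for {Delta, Eta}.
C2: derived state '1' in Delta, Eta, and Gamma only — synapomorphy for {Delta, Eta, Gamma}.
C3: derived state '0' in Delta, Eta, Gamma, and Zeta only — synapomorphy for {Delta, Eta, Gamma, Zeta}.
Most parsimonious ingroup topology: (((Gamma,(Eta,Delta)),Zeta),Alpha).
Delta and Eta form a cherry on this tree, so they are sister taxa.

Eta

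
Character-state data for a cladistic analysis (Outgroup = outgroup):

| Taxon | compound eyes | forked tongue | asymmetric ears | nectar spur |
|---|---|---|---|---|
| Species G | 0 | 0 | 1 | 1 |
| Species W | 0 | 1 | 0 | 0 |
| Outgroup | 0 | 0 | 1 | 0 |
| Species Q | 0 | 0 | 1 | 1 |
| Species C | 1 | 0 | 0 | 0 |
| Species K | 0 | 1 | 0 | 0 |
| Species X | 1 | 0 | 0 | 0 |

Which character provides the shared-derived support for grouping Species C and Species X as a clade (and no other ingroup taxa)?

Character polarity is set by the outgroup: the derived state is whichever differs from the outgroup's state, so for asymmetric ears the derived state is '0', and for the remaining characters it is '1'.
Only Species C and Species X show the derived state '1' for compound eyes, supporting them as a clade.
forked tongue (derived state '1') is shared by Species K and Species W — a synapomorphy uniting that clade.
Only Species C, Species K, Species W, and Species X show the derived state '0' for asymmetric ears, supporting them as a clade.
nectar spur: derived state '1' in Species G and Species Q only — synapomorphy for {Species G, Species Q}.
Most parsimonious ingroup topology: (((Species K,Species W),(Species X,Species C)),(Species G,Species Q)).
The clade {Species C, Species X} is supported by compound eyes: its derived state '1' occurs in exactly those taxa and in no other taxon (including the outgroup).

compound eyes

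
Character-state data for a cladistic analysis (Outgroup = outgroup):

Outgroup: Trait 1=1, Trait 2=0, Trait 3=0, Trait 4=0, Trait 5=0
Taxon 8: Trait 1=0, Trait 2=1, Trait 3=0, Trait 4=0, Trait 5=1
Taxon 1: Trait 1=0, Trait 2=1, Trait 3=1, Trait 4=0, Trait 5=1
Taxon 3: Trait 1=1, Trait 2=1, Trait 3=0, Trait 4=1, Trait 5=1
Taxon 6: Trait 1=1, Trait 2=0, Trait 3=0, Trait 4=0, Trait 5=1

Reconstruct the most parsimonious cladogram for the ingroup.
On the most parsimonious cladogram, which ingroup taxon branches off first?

Character polarity is set by the outgroup: the derived state is whichever differs from the outgroup's state, so for Trait 1 the derived state is '0', and for the remaining characters it is '1'.
Only Taxon 1 and Taxon 8 show the derived state '0' for Trait 1, supporting them as a clade.
Trait 2 (derived state '1') is shared by Taxon 1, Taxon 3, and Taxon 8 — a synapomorphy uniting that clade.
Trait 3: derived state '1' in Taxon 1 only — an autapomorphy, so it tells us nothing about relationships among taxa.
Trait 4: derived state '1' in Taxon 3 only — an autapomorphy, so it tells us nothing about relationships among taxa.
All ingroup taxa share the derived state '1' for Trait 5; it defines the ingroup but does not resolve relationships within it.
Most parsimonious ingroup topology: (((Taxon 8,Taxon 1),Taxon 3),Taxon 6).
Taxon 6 is sister to the clade containing all other ingroup taxa, so it is the earliest-diverging (most basal) ingroup lineage.

Taxon 6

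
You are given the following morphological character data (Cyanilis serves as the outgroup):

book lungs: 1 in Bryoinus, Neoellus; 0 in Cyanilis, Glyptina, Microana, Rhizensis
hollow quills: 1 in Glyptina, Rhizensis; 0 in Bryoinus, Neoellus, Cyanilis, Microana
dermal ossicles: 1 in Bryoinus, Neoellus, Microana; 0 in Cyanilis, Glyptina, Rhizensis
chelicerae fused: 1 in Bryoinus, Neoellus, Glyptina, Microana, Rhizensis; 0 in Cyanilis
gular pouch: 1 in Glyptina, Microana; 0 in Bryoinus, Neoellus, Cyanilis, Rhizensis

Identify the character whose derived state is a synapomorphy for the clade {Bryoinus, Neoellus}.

The outgroup has state '0' for every character, so '1' is the derived state throughout.
book lungs: derived state '1' in Bryoinus and Neoellus only — synapomorphy for {Bryoinus, Neoellus}.
Only Glyptina and Rhizensis show the derived state '1' for hollow quills, supporting them as a clade.
Only Bryoinus, Microana, and Neoellus show the derived state '1' for dermal ossicles, supporting them as a clade.
chelicerae fused (derived state '1') is shared by all ingroup taxa — unites the whole ingroup.
gular pouch (state '1') occurs in Glyptina and Microana but conflicts with the nesting implied by the other characters — most parsimoniously interpreted as homoplasy.
Most parsimonious ingroup topology: ((Rhizensis,Glyptina),(Microana,(Bryoinus,Neoellus))).
The clade {Bryoinus, Neoellus} is supported by book lungs: its derived state '1' occurs in exactly those taxa and in no other taxon (including the outgroup).

book lungs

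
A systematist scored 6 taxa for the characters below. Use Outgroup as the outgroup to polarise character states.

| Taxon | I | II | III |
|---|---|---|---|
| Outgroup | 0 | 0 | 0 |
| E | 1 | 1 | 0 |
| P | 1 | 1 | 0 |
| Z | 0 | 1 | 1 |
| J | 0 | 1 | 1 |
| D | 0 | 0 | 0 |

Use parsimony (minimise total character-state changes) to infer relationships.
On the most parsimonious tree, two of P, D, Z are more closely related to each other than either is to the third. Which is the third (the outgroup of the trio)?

D

The outgroup has state '0' for every character, so '1' is the derived state throughout.
I: derived state '1' in E and P only — synapomorphy for {E, P}.
II (derived state '1') is shared by E, J, P, and Z — a synapomorphy uniting that clade.
Only J and Z show the derived state '1' for III, supporting them as a clade.
Most parsimonious ingroup topology: (((E,P),(Z,J)),D).
P and Z share a more recent common ancestor with each other than either does with D, so D is the least closely related of the three.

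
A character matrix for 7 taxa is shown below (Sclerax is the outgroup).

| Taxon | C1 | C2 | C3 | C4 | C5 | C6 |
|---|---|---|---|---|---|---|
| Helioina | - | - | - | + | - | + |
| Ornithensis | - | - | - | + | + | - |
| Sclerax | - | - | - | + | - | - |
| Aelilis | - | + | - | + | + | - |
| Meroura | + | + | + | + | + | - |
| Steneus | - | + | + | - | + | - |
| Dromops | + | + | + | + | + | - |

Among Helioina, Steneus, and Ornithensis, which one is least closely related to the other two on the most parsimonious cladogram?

Helioina

Character polarity is set by the outgroup: the derived state is whichever differs from the outgroup's state, so for C4 the derived state is '-', and for the remaining characters it is '+'.
Only Dromops and Meroura show the derived state '+' for C1, supporting them as a clade.
C2 (derived state '+') is shared by Aelilis, Dromops, Meroura, and Steneus — a synapomorphy uniting that clade.
C3: derived state '+' in Dromops, Meroura, and Steneus only — synapomorphy for {Dromops, Meroura, Steneus}.
C4 (derived state '-') is unique to Steneus (autapomorphy; uninformative for grouping).
C5 (derived state '+') is shared by Aelilis, Dromops, Meroura, Ornithensis, and Steneus — a synapomorphy uniting that clade.
C6 (derived state '+') is unique to Helioina (autapomorphy; uninformative for grouping).
Most parsimonious ingroup topology: (((((Meroura,Dromops),Steneus),Aelilis),Ornithensis),Helioina).
Ornithensis and Steneus share a more recent common ancestor with each other than either does with Helioina, so Helioina is the least closely related of the three.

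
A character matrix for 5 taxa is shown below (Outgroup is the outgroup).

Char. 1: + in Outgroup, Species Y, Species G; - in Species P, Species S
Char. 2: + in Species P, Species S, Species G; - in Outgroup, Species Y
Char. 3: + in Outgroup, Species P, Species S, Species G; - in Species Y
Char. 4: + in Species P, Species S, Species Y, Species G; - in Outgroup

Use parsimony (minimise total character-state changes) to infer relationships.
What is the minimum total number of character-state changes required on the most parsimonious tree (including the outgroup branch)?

Character polarity is set by the outgroup: the derived state is whichever differs from the outgroup's state, so for Char. 1, Char. 3 the derived state is '-', and for the remaining characters it is '+'.
Char. 1: derived state '-' in Species P and Species S only — synapomorphy for {Species P, Species S}.
Only Species G, Species P, and Species S show the derived state '+' for Char. 2, supporting them as a clade.
Char. 3 (derived state '-') is unique to Species Y (autapomorphy; uninformative for grouping).
All ingroup taxa share the derived state '+' for Char. 4; it defines the ingroup but does not resolve relationships within it.
Most parsimonious ingroup topology: (((Species P,Species S),Species G),Species Y).
Changes per character on this tree: Char. 1: 1; Char. 2: 1; Char. 3: 1; Char. 4: 1.
Total = 4.

4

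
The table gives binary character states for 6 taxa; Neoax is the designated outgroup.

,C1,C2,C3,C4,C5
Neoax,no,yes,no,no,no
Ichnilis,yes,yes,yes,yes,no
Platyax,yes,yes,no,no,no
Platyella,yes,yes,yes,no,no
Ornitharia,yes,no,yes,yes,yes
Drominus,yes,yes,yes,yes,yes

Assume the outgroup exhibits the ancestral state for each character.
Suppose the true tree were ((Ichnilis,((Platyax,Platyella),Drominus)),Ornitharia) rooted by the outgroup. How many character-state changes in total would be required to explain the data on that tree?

Map each character onto ((Ichnilis,((Platyax,Platyella),Drominus)),Ornitharia) (rooted by Neoax) and count the minimum state changes it requires (Fitch parsimony):
C1: 1; C2: 1; C3: 2; C4: 2; C5: 2.
Total tree length = 8.

8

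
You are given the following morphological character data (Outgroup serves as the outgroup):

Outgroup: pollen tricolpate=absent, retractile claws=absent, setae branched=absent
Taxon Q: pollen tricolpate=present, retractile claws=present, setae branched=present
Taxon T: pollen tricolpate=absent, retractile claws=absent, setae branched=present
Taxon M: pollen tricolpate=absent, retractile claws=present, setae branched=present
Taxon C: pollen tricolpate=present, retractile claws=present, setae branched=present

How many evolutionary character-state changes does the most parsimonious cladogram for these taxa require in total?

The outgroup has state 'absent' for every character, so 'present' is the derived state throughout.
pollen tricolpate (derived state 'present') is shared by Taxon C and Taxon Q — a synapomorphy uniting that clade.
retractile claws (derived state 'present') is shared by Taxon C, Taxon M, and Taxon Q — a synapomorphy uniting that clade.
setae branched (derived state 'present') is shared by all ingroup taxa — unites the whole ingroup.
Most parsimonious ingroup topology: (((Taxon Q,Taxon C),Taxon M),Taxon T).
Changes per character on this tree: pollen tricolpate: 1; retractile claws: 1; setae branched: 1.
Total = 3.

3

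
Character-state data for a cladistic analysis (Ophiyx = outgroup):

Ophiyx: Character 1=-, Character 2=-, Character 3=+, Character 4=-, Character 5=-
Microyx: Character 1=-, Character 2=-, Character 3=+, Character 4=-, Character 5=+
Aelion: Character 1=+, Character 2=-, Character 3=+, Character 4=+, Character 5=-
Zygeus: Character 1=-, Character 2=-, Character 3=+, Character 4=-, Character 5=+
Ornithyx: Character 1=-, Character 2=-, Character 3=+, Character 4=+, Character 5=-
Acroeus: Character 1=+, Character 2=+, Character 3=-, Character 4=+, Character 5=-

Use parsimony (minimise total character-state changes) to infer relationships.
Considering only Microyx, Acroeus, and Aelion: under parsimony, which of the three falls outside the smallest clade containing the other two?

Character polarity is set by the outgroup: the derived state is whichever differs from the outgroup's state, so for Character 3 the derived state is '-', and for the remaining characters it is '+'.
Character 1: derived state '+' in Acroeus and Aelion only — synapomorphy for {Acroeus, Aelion}.
Character 2: derived state '+' in Acroeus only — an autapomorphy, so it tells us nothing about relationships among taxa.
Character 3: derived state '-' in Acroeus only — an autapomorphy, so it tells us nothing about relationships among taxa.
Character 4: derived state '+' in Acroeus, Aelion, and Ornithyx only — synapomorphy for {Acroeus, Aelion, Ornithyx}.
Character 5: derived state '+' in Microyx and Zygeus only — synapomorphy for {Microyx, Zygeus}.
Most parsimonious ingroup topology: ((Microyx,Zygeus),((Aelion,Acroeus),Ornithyx)).
Acroeus and Aelion share a more recent common ancestor with each other than either does with Microyx, so Microyx is the least closely related of the three.

Microyx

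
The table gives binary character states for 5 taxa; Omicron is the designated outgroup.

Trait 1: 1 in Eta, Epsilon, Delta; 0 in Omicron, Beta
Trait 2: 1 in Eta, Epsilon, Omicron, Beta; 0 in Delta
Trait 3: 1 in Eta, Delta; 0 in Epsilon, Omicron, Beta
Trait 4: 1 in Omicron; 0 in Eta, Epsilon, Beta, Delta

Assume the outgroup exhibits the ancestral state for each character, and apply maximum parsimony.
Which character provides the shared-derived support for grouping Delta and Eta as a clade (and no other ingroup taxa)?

Trait 3

Character polarity is set by the outgroup: the derived state is whichever differs from the outgroup's state, so for Trait 2, Trait 4 the derived state is '0', and for the remaining characters it is '1'.
Trait 1 (derived state '1') is shared by Delta, Epsilon, and Eta — a synapomorphy uniting that clade.
Trait 2 (derived state '0') is unique to Delta (autapomorphy; uninformative for grouping).
Trait 3: derived state '1' in Delta and Eta only — synapomorphy for {Delta, Eta}.
All ingroup taxa share the derived state '0' for Trait 4; it defines the ingroup but does not resolve relationships within it.
Most parsimonious ingroup topology: (((Eta,Delta),Epsilon),Beta).
The clade {Delta, Eta} is supported by Trait 3: its derived state '1' occurs in exactly those taxa and in no other taxon (including the outgroup).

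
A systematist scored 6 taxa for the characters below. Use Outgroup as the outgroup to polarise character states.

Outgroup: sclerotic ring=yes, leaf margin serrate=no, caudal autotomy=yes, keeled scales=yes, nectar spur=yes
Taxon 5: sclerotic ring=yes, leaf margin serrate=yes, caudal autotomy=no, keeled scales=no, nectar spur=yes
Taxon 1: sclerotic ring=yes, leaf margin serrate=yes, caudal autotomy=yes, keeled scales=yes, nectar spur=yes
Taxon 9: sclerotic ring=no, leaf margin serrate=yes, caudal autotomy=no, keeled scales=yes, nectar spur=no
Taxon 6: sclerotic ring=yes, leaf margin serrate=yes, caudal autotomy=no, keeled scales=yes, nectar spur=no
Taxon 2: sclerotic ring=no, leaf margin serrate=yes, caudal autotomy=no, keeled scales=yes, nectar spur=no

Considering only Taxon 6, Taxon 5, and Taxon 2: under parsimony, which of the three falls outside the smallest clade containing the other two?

Taxon 5

Character polarity is set by the outgroup: the derived state is whichever differs from the outgroup's state, so for sclerotic ring, caudal autotomy, keeled scales, nectar spur the derived state is 'no', and for the remaining characters it is 'yes'.
sclerotic ring (derived state 'no') is shared by Taxon 2 and Taxon 9 — a synapomorphy uniting that clade.
leaf margin serrate (derived state 'yes') is shared by all ingroup taxa — unites the whole ingroup.
caudal autotomy: derived state 'no' in Taxon 2, Taxon 5, Taxon 6, and Taxon 9 only — synapomorphy for {Taxon 2, Taxon 5, Taxon 6, Taxon 9}.
keeled scales: derived state 'no' in Taxon 5 only — an autapomorphy, so it tells us nothing about relationships among taxa.
nectar spur: derived state 'no' in Taxon 2, Taxon 6, and Taxon 9 only — synapomorphy for {Taxon 2, Taxon 6, Taxon 9}.
Most parsimonious ingroup topology: ((Taxon 5,((Taxon 9,Taxon 2),Taxon 6)),Taxon 1).
Taxon 2 and Taxon 6 share a more recent common ancestor with each other than either does with Taxon 5, so Taxon 5 is the least closely related of the three.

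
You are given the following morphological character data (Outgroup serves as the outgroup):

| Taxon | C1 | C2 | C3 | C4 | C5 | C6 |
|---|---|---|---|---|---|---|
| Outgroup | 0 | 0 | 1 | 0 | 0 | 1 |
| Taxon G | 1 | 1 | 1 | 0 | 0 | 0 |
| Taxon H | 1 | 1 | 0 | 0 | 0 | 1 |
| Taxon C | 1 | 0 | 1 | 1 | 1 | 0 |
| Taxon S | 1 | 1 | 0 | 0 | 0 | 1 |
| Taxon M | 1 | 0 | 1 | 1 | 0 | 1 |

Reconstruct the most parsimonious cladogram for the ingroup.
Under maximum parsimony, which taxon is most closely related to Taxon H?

Character polarity is set by the outgroup: the derived state is whichever differs from the outgroup's state, so for C3, C6 the derived state is '0', and for the remaining characters it is '1'.
C1 (derived state '1') is shared by all ingroup taxa — unites the whole ingroup.
Only Taxon G, Taxon H, and Taxon S show the derived state '1' for C2, supporting them as a clade.
Only Taxon H and Taxon S show the derived state '0' for C3, supporting them as a clade.
C4 (derived state '1') is shared by Taxon C and Taxon M — a synapomorphy uniting that clade.
C5 (derived state '1') is unique to Taxon C (autapomorphy; uninformative for grouping).
C6 (state '0') occurs in Taxon C and Taxon G but conflicts with the nesting implied by the other characters — most parsimoniously interpreted as homoplasy.
Most parsimonious ingroup topology: ((Taxon G,(Taxon H,Taxon S)),(Taxon C,Taxon M)).
Taxon H and Taxon S form a cherry on this tree, so they are sister taxa.

Taxon S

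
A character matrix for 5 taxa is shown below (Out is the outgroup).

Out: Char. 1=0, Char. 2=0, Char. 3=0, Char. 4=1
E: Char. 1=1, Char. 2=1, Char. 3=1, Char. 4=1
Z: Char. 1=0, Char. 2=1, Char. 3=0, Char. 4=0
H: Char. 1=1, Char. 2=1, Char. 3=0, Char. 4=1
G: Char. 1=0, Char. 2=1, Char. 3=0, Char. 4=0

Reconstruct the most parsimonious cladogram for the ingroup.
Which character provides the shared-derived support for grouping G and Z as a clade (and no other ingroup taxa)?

Character polarity is set by the outgroup: the derived state is whichever differs from the outgroup's state, so for Char. 4 the derived state is '0', and for the remaining characters it is '1'.
Char. 1 (derived state '1') is shared by E and H — a synapomorphy uniting that clade.
All ingroup taxa share the derived state '1' for Char. 2; it defines the ingroup but does not resolve relationships within it.
Char. 3 (derived state '1') is unique to E (autapomorphy; uninformative for grouping).
Only G and Z show the derived state '0' for Char. 4, supporting them as a clade.
Most parsimonious ingroup topology: ((E,H),(Z,G)).
The clade {G, Z} is supported by Char. 4: its derived state '0' occurs in exactly those taxa and in no other taxon (including the outgroup).

Char. 4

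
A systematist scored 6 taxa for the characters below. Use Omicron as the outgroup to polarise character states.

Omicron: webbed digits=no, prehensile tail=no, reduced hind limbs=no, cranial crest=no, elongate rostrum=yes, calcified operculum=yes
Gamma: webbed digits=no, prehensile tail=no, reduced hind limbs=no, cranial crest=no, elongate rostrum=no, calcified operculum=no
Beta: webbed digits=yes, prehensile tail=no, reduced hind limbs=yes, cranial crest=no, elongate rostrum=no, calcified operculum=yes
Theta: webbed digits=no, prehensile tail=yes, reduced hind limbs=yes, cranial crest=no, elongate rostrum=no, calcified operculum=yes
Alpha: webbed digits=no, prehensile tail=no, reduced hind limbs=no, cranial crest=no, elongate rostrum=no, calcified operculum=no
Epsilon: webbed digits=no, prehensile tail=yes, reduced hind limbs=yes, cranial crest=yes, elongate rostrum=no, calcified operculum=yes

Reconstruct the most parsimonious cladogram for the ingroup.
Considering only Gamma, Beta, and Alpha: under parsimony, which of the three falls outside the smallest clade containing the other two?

Beta

Character polarity is set by the outgroup: the derived state is whichever differs from the outgroup's state, so for elongate rostrum, calcified operculum the derived state is 'no', and for the remaining characters it is 'yes'.
webbed digits (derived state 'yes') is unique to Beta (autapomorphy; uninformative for grouping).
prehensile tail (derived state 'yes') is shared by Epsilon and Theta — a synapomorphy uniting that clade.
reduced hind limbs: derived state 'yes' in Beta, Epsilon, and Theta only — synapomorphy for {Beta, Epsilon, Theta}.
cranial crest: derived state 'yes' in Epsilon only — an autapomorphy, so it tells us nothing about relationships among taxa.
All ingroup taxa share the derived state 'no' for elongate rostrum; it defines the ingroup but does not resolve relationships within it.
Only Alpha and Gamma show the derived state 'no' for calcified operculum, supporting them as a clade.
Most parsimonious ingroup topology: ((Gamma,Alpha),(Beta,(Theta,Epsilon))).
Gamma and Alpha share a more recent common ancestor with each other than either does with Beta, so Beta is the least closely related of the three.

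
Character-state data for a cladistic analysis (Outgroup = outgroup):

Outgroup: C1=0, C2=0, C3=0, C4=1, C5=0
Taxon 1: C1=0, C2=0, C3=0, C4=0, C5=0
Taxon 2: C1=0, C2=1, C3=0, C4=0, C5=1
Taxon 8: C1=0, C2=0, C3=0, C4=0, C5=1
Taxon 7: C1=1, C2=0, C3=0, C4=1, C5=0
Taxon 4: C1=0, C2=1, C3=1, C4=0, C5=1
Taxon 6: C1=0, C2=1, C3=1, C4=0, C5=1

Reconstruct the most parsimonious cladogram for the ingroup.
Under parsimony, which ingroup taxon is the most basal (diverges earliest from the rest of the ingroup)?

Taxon 7

Character polarity is set by the outgroup: the derived state is whichever differs from the outgroup's state, so for C4 the derived state is '0', and for the remaining characters it is '1'.
C1 (derived state '1') is unique to Taxon 7 (autapomorphy; uninformative for grouping).
C2 (derived state '1') is shared by Taxon 2, Taxon 4, and Taxon 6 — a synapomorphy uniting that clade.
C3 (derived state '1') is shared by Taxon 4 and Taxon 6 — a synapomorphy uniting that clade.
C4: derived state '0' in Taxon 1, Taxon 2, Taxon 4, Taxon 6, and Taxon 8 only — synapomorphy for {Taxon 1, Taxon 2, Taxon 4, Taxon 6, Taxon 8}.
C5: derived state '1' in Taxon 2, Taxon 4, Taxon 6, and Taxon 8 only — synapomorphy for {Taxon 2, Taxon 4, Taxon 6, Taxon 8}.
Most parsimonious ingroup topology: ((Taxon 1,((Taxon 2,(Taxon 4,Taxon 6)),Taxon 8)),Taxon 7).
Taxon 7 is sister to the clade containing all other ingroup taxa, so it is the earliest-diverging (most basal) ingroup lineage.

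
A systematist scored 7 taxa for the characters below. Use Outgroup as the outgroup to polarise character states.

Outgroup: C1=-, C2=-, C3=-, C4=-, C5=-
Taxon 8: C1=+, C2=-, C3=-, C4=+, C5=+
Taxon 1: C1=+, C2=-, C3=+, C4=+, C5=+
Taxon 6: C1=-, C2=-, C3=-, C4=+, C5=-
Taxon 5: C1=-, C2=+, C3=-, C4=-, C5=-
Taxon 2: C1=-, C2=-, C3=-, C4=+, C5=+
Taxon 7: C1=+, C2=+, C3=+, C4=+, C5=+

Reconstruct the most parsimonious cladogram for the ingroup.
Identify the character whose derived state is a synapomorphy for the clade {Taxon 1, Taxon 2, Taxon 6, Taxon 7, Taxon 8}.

The outgroup has state '-' for every character, so '+' is the derived state throughout.
C1: derived state '+' in Taxon 1, Taxon 7, and Taxon 8 only — synapomorphy for {Taxon 1, Taxon 7, Taxon 8}.
C2 (state '+') occurs in Taxon 5 and Taxon 7 but conflicts with the nesting implied by the other characters — most parsimoniously interpreted as homoplasy.
Only Taxon 1 and Taxon 7 show the derived state '+' for C3, supporting them as a clade.
C4: derived state '+' in Taxon 1, Taxon 2, Taxon 6, Taxon 7, and Taxon 8 only — synapomorphy for {Taxon 1, Taxon 2, Taxon 6, Taxon 7, Taxon 8}.
C5 (derived state '+') is shared by Taxon 1, Taxon 2, Taxon 7, and Taxon 8 — a synapomorphy uniting that clade.
Most parsimonious ingroup topology: ((((Taxon 8,(Taxon 1,Taxon 7)),Taxon 2),Taxon 6),Taxon 5).
The clade {Taxon 1, Taxon 2, Taxon 6, Taxon 7, Taxon 8} is supported by C4: its derived state '+' occurs in exactly those taxa and in no other taxon (including the outgroup).

C4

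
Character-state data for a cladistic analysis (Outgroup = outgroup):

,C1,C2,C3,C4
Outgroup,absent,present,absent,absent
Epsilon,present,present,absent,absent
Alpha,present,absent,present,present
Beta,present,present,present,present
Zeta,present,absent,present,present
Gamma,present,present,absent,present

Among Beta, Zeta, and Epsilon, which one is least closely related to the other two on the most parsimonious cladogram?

Character polarity is set by the outgroup: the derived state is whichever differs from the outgroup's state, so for C2 the derived state is 'absent', and for the remaining characters it is 'present'.
All ingroup taxa share the derived state 'present' for C1; it defines the ingroup but does not resolve relationships within it.
C2: derived state 'absent' in Alpha and Zeta only — synapomorphy for {Alpha, Zeta}.
Only Alpha, Beta, and Zeta show the derived state 'present' for C3, supporting them as a clade.
C4 (derived state 'present') is shared by Alpha, Beta, Gamma, and Zeta — a synapomorphy uniting that clade.
Most parsimonious ingroup topology: (((Beta,(Alpha,Zeta)),Gamma),Epsilon).
Beta and Zeta share a more recent common ancestor with each other than either does with Epsilon, so Epsilon is the least closely related of the three.

Epsilon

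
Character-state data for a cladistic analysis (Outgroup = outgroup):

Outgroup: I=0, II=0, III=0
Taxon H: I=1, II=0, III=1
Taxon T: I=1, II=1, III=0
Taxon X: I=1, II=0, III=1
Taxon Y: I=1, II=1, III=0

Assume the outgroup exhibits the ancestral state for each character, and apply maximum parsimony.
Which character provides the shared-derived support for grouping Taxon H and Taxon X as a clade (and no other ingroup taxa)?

The outgroup has state '0' for every character, so '1' is the derived state throughout.
I (derived state '1') is shared by all ingroup taxa — unites the whole ingroup.
Only Taxon T and Taxon Y show the derived state '1' for II, supporting them as a clade.
III: derived state '1' in Taxon H and Taxon X only — synapomorphy for {Taxon H, Taxon X}.
Most parsimonious ingroup topology: ((Taxon H,Taxon X),(Taxon T,Taxon Y)).
The clade {Taxon H, Taxon X} is supported by III: its derived state '1' occurs in exactly those taxa and in no other taxon (including the outgroup).

III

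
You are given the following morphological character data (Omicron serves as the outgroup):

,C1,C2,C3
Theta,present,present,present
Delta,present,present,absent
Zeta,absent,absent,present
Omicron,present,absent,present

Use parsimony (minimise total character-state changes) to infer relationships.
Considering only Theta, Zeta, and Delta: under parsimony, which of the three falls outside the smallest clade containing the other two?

Zeta

Character polarity is set by the outgroup: the derived state is whichever differs from the outgroup's state, so for C1, C3 the derived state is 'absent', and for the remaining characters it is 'present'.
C1 (derived state 'absent') is unique to Zeta (autapomorphy; uninformative for grouping).
Only Delta and Theta show the derived state 'present' for C2, supporting them as a clade.
C3 (derived state 'absent') is unique to Delta (autapomorphy; uninformative for grouping).
Most parsimonious ingroup topology: (Zeta,(Theta,Delta)).
Delta and Theta share a more recent common ancestor with each other than either does with Zeta, so Zeta is the least closely related of the three.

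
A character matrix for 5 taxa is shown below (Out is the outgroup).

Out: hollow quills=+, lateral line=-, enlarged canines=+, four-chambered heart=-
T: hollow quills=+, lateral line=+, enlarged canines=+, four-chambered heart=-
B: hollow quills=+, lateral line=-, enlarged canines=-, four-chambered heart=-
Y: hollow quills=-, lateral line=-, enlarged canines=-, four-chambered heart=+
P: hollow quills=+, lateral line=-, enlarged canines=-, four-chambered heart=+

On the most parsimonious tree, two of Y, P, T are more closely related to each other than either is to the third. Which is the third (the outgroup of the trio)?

Character polarity is set by the outgroup: the derived state is whichever differs from the outgroup's state, so for hollow quills, enlarged canines the derived state is '-', and for the remaining characters it is '+'.
hollow quills: derived state '-' in Y only — an autapomorphy, so it tells us nothing about relationships among taxa.
lateral line (derived state '+') is unique to T (autapomorphy; uninformative for grouping).
enlarged canines: derived state '-' in B, P, and Y only — synapomorphy for {B, P, Y}.
Only P and Y show the derived state '+' for four-chambered heart, supporting them as a clade.
Most parsimonious ingroup topology: (T,(B,(Y,P))).
Y and P share a more recent common ancestor with each other than either does with T, so T is the least closely related of the three.

T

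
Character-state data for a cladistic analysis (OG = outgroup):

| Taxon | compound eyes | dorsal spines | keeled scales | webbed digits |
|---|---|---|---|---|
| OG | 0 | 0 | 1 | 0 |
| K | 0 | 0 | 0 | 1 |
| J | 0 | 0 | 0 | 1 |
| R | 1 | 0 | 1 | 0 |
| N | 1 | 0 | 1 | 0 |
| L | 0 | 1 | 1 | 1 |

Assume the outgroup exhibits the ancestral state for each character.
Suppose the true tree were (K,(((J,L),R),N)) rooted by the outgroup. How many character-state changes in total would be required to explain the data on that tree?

Map each character onto (K,(((J,L),R),N)) (rooted by OG) and count the minimum state changes it requires (Fitch parsimony):
compound eyes: 2; dorsal spines: 1; keeled scales: 2; webbed digits: 2.
Total tree length = 7.

7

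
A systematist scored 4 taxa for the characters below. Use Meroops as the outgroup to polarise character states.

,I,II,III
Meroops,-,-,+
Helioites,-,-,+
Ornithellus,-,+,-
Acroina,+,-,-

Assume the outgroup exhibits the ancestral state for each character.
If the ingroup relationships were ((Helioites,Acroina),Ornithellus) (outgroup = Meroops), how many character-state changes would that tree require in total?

4

Map each character onto ((Helioites,Acroina),Ornithellus) (rooted by Meroops) and count the minimum state changes it requires (Fitch parsimony):
I: 1; II: 1; III: 2.
Total tree length = 4.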